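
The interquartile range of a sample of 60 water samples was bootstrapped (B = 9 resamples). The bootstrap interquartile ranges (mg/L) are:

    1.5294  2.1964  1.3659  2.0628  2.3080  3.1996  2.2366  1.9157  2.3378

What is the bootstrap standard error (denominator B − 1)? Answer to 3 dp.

SE* = 0.528

Bootstrap SE is the standard deviation of the 9 replicate interquartile ranges.
Mean of replicates: (1.5294 + 2.1964 + 1.3659 + 2.0628 + 2.3080 + 3.1996 + 2.2366 + 1.9157 + 2.3378) / 9 = 19.15220 / 9 = 2.12802
Sum of squared deviations: (−0.59862)² + (+0.06838)² + (−0.76212)² + (−0.06522)² + (+0.17998)² + (+1.07158)² + (+0.10858)² + (−0.21232)² + (+0.20978)² = 2.22966
Variance = 2.22966 / 8 = 0.27871
SE* = √0.27871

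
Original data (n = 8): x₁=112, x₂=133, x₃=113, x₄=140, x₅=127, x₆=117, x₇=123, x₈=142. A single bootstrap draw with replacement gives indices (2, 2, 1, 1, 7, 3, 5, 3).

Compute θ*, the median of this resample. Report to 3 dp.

θ* = 118.000

Resample values: 133, 133, 112, 112, 123, 113, 127, 113.
Sorted: 112, 112, 113, 113, 123, 127, 133, 133
Median = average of the two middle values = 118.000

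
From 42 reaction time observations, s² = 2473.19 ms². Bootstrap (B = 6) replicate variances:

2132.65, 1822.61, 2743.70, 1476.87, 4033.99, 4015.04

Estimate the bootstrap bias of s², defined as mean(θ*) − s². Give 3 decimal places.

mean(θ*) = (2132.65 + 1822.61 + 2743.70 + 1476.87 + 4033.99 + 4015.04) / 6 = 2704.1433
bias = 2704.1433 − 2473.19

bias = +230.953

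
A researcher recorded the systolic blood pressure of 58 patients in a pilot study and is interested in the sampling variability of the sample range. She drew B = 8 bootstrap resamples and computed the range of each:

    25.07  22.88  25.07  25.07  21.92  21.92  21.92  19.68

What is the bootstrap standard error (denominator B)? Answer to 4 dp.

Bootstrap SE is the standard deviation of the 8 replicate ranges.
Mean of replicates: (25.07 + 22.88 + 25.07 + 25.07 + 21.92 + 21.92 + 21.92 + 19.68) / 8 = 183.53000 / 8 = 22.94125
Sum of squared deviations: (+2.12875)² + (−0.06125)² + (+2.12875)² + (+2.12875)² + (−1.02125)² + (−1.02125)² + (−1.02125)² + (−3.26125)² = 27.36309
Variance = 27.36309 / 8 = 3.42039
SE* = √3.42039

SE* = 1.8494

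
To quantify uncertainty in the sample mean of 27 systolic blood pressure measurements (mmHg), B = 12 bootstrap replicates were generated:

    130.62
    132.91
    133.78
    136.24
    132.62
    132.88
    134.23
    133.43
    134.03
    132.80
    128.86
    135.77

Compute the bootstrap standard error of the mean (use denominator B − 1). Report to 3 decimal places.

SE* = 2.004

Bootstrap SE is the standard deviation of the 12 replicate means.
Mean of replicates: (130.62 + 132.91 + 133.78 + 136.24 + 132.62 + 132.88 + 134.23 + 133.43 + 134.03 + 132.80 + 128.86 + 135.77) / 12 = 1598.1700 / 12 = 133.1808
Sum of squared deviations: (−2.5608)² + (−0.2708)² + (+0.5992)² + (+3.0592)² + (−0.5608)² + (−0.3008)² + (+1.0492)² + (+0.2492)² + (+0.8492)² + (−0.3808)² + (−4.3208)² + (+2.5892)² = 44.1561
Variance = 44.1561 / 11 = 4.0142
SE* = √4.0142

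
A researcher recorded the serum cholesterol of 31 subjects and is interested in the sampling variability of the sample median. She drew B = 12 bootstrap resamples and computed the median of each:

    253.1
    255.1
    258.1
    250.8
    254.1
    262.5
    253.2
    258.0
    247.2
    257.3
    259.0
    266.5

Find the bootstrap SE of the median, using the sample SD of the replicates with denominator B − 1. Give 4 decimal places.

SE* = 5.1878

Bootstrap SE is the standard deviation of the 12 replicate medians.
Mean of replicates: (253.1 + 255.1 + 258.1 + 250.8 + 254.1 + 262.5 + 253.2 + 258.0 + 247.2 + 257.3 + 259.0 + 266.5) / 12 = 3074.90000 / 12 = 256.24167
Sum of squared deviations: (−3.14167)² + (−1.14167)² + (+1.85833)² + (−5.44167)² + (−2.14167)² + (+6.25833)² + (−3.04167)² + (+1.75833)² + (−9.04167)² + (+1.05833)² + (+2.75833)² + (+10.25833)² = 296.04917
Variance = 296.04917 / 11 = 26.91356
SE* = √26.91356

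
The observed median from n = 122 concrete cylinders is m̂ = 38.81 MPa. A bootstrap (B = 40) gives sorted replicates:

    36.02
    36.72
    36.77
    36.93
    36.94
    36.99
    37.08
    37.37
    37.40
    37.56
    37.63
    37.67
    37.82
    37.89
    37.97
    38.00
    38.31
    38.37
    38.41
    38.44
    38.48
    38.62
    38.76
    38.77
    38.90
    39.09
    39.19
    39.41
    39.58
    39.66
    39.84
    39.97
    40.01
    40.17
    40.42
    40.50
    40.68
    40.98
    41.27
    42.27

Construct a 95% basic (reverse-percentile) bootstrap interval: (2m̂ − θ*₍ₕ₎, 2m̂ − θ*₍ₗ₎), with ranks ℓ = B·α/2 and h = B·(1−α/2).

Percentile endpoints at ranks 1 and 39: θ*₍1₎ = 36.02, θ*₍39₎ = 41.27.
Basic interval reflects these around m̂:
  lower = 2 × 38.81 − 41.27 = 36.35
  upper = 2 × 38.81 − 36.02 = 41.60

(36.35, 41.60)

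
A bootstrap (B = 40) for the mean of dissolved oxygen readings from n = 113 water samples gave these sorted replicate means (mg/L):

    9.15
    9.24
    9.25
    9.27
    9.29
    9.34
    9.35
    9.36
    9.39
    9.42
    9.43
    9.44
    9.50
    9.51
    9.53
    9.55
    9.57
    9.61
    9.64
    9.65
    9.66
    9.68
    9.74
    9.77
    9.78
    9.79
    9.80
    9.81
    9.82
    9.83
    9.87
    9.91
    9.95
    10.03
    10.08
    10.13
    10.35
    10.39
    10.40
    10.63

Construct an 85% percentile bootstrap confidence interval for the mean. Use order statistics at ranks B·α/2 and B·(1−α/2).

(9.25, 10.35)

α = 0.15; lower rank = 40 × 0.075 = 3; upper rank = 40 × 0.925 = 37.
The 3rd smallest replicate is 9.25; the 37th is 10.35.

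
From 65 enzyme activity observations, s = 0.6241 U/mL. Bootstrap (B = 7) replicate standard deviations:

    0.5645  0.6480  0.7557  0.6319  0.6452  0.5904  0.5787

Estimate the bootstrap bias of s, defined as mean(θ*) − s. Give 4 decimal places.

mean(θ*) = (0.5645 + 0.6480 + 0.7557 + 0.6319 + 0.6452 + 0.5904 + 0.5787) / 7 = 0.63063
bias = 0.63063 − 0.6241

bias = +0.0065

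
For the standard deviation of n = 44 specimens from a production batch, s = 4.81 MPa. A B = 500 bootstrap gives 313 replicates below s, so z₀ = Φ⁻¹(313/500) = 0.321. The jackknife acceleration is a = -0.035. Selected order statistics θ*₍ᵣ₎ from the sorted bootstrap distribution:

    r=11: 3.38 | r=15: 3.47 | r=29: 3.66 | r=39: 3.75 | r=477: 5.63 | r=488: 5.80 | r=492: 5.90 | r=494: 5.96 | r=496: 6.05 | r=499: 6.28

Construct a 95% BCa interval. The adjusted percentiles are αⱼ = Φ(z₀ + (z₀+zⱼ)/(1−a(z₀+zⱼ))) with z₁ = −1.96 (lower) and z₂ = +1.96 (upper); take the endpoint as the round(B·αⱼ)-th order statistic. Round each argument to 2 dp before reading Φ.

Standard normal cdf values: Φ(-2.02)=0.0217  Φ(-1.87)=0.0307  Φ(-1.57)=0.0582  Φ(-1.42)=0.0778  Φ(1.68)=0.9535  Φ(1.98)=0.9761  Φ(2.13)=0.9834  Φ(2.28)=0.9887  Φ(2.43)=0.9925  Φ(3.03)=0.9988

(3.75, 6.05)

Lower: z₀ + z₁ = 0.321 + (-1.960) = -1.639; 1 − a(z₀+z₁) = 1 − (-0.035)(-1.639) = 0.9426; argument = 0.321 + (-1.639)/0.9426 = -1.4177 → -1.42.
α₁ = Φ(-1.42) = 0.0778; rank = round(500 × 0.0778) = 39; θ*₍39₎ = 3.75.
Upper: z₀ + z₂ = 2.281; 1 − a(z₀+z₂) = 1.0798; argument = 2.4334 → 2.43; α₂ = 0.9925; rank = 496; θ*₍496₎ = 6.05.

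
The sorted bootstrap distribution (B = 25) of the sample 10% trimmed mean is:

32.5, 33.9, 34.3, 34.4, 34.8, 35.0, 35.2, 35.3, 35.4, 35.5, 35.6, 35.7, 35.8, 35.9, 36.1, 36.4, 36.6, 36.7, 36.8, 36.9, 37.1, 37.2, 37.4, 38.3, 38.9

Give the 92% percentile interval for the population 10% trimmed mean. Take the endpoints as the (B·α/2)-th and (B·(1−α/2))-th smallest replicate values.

α = 0.08; lower rank = 25 × 0.040 = 1; upper rank = 25 × 0.960 = 24.
The 1st smallest replicate is 32.5; the 24th is 38.3.

(32.5, 38.3)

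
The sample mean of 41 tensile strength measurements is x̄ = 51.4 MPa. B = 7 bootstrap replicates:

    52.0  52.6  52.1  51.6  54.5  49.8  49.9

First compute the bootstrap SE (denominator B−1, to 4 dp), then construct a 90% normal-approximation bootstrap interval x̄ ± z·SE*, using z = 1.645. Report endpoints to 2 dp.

Mean of replicates = 51.7857; sum of squared deviations = 15.7086; SE* = √(15.7086/6) = 1.6181
Margin = 1.645 × 1.6181 = 2.662
Interval: 51.4 ± 2.662

(48.74, 54.06)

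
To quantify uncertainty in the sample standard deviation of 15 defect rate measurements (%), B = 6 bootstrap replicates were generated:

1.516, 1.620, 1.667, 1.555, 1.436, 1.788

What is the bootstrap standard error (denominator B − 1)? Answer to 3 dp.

Bootstrap SE is the standard deviation of the 6 replicate standard deviations.
Mean of replicates: (1.516 + 1.620 + 1.667 + 1.555 + 1.436 + 1.788) / 6 = 9.5820 / 6 = 1.5970
Sum of squared deviations: (−0.0810)² + (+0.0230)² + (+0.0700)² + (−0.0420)² + (−0.1610)² + (+0.1910)² = 0.0762
Variance = 0.0762 / 5 = 0.0152
SE* = √0.0152

SE* = 0.123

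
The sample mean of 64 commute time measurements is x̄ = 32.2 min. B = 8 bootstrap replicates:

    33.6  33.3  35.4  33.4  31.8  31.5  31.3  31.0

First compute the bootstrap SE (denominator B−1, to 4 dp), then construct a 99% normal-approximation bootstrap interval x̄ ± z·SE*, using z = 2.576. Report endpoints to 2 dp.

Mean of replicates = 32.6625; sum of squared deviations = 16.0387; SE* = √(16.0387/7) = 1.5137
Margin = 2.576 × 1.5137 = 3.899
Interval: 32.2 ± 3.899

(28.30, 36.10)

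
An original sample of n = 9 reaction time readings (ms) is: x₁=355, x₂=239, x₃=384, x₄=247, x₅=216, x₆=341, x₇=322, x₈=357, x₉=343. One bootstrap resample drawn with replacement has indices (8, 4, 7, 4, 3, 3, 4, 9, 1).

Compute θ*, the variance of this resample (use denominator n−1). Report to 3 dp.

θ* = 3412.750

Resample values: 357, 247, 322, 247, 384, 384, 247, 343, 355.
Mean = 320.6667; sum of squared deviations = 27302.0000
s² = 27302.0000 / 8 = 3412.7500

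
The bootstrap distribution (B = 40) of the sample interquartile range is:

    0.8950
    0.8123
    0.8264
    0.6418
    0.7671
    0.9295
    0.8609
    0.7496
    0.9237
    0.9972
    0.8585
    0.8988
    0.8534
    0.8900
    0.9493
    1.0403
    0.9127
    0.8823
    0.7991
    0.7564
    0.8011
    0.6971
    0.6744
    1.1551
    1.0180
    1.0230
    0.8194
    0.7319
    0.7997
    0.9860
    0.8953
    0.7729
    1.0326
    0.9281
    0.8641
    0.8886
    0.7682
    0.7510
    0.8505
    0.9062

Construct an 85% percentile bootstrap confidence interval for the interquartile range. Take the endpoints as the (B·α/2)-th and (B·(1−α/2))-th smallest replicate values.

Sorted replicates: 0.6418, 0.6744, 0.6971, 0.7319, 0.7496, 0.7510, 0.7564, 0.7671, 0.7682, 0.7729, 0.7991, 0.7997, 0.8011, 0.8123, 0.8194, 0.8264, 0.8505, 0.8534, 0.8585, 0.8609, 0.8641, 0.8823, 0.8886, 0.8900, 0.8950, 0.8953, 0.8988, 0.9062, 0.9127, 0.9237, 0.9281, 0.9295, 0.9493, 0.9860, 0.9972, 1.0180, 1.0230, 1.0326, 1.0403, 1.1551
α = 0.15; lower rank = 40 × 0.075 = 3; upper rank = 40 × 0.925 = 37.
The 3rd smallest replicate is 0.6971; the 37th is 1.0230.

(0.6971, 1.0230)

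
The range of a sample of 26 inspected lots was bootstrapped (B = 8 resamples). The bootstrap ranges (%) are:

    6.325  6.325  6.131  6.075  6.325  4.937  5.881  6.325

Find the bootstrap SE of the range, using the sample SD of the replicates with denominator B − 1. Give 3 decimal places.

SE* = 0.475

Bootstrap SE is the standard deviation of the 8 replicate ranges.
Mean of replicates: (6.325 + 6.325 + 6.131 + 6.075 + 6.325 + 4.937 + 5.881 + 6.325) / 8 = 48.3240 / 8 = 6.0405
Sum of squared deviations: (+0.2845)² + (+0.2845)² + (+0.0905)² + (+0.0345)² + (+0.2845)² + (−1.1035)² + (−0.1595)² + (+0.2845)² = 1.5763
Variance = 1.5763 / 7 = 0.2252
SE* = √0.2252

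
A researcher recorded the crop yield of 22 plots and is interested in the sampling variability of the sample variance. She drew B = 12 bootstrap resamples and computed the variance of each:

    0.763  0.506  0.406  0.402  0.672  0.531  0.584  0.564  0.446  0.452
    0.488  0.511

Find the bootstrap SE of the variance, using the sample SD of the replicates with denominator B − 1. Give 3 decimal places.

SE* = 0.107

Bootstrap SE is the standard deviation of the 12 replicate variances.
Mean of replicates: (0.763 + 0.506 + 0.406 + 0.402 + 0.672 + 0.531 + 0.584 + 0.564 + 0.446 + 0.452 + 0.488 + 0.511) / 12 = 6.3250 / 12 = 0.5271
Sum of squared deviations: (+0.2359)² + (−0.0211)² + (−0.1211)² + (−0.1251)² + (+0.1449)² + (+0.0039)² + (+0.0569)² + (+0.0369)² + (−0.0811)² + (−0.0751)² + (−0.0391)² + (−0.0161)² = 0.1260
Variance = 0.1260 / 11 = 0.0115
SE* = √0.0115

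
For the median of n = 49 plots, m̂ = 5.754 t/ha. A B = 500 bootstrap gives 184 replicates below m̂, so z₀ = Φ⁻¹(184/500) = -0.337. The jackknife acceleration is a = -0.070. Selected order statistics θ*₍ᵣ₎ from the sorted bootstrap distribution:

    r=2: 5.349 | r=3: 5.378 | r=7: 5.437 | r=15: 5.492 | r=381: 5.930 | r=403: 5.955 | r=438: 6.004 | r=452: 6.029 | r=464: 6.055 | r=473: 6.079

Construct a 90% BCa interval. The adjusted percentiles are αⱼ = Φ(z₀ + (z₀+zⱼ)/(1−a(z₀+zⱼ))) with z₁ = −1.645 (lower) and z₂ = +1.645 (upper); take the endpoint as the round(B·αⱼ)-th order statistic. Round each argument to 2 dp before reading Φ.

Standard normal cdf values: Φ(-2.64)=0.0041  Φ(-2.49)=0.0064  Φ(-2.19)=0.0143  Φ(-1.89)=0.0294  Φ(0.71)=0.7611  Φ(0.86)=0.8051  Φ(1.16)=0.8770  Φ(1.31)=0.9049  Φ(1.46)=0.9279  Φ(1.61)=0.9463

(5.349, 5.955)

Lower: z₀ + z₁ = -0.337 + (-1.645) = -1.982; 1 − a(z₀+z₁) = 1 − (-0.070)(-1.982) = 0.8613; argument = -0.337 + (-1.982)/0.8613 = -2.6383 → -2.64.
α₁ = Φ(-2.64) = 0.0041; rank = round(500 × 0.0041) = 2; θ*₍2₎ = 5.349.
Upper: z₀ + z₂ = 1.308; 1 − a(z₀+z₂) = 1.0916; argument = 0.8613 → 0.86; α₂ = 0.8051; rank = 403; θ*₍403₎ = 5.955.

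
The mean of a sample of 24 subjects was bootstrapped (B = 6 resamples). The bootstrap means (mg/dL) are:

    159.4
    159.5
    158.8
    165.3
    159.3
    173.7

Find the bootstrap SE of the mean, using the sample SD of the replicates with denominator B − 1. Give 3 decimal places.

SE* = 5.927

Bootstrap SE is the standard deviation of the 6 replicate means.
Mean of replicates: (159.4 + 159.5 + 158.8 + 165.3 + 159.3 + 173.7) / 6 = 976.0000 / 6 = 162.6667
Sum of squared deviations: (−3.2667)² + (−3.1667)² + (−3.8667)² + (+2.6333)² + (−3.3667)² + (+11.0333)² = 175.6533
Variance = 175.6533 / 5 = 35.1307
SE* = √35.1307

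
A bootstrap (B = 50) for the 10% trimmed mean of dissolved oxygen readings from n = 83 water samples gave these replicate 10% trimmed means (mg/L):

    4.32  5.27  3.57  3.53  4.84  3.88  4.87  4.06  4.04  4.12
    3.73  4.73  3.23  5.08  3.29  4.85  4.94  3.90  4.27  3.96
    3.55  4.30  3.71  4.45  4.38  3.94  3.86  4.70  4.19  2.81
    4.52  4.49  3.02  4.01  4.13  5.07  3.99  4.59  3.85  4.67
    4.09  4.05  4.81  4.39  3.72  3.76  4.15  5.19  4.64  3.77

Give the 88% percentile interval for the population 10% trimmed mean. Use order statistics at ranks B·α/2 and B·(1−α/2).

(3.23, 5.07)

Sorted replicates: 2.81, 3.02, 3.23, 3.29, 3.53, 3.55, 3.57, 3.71, 3.72, 3.73, 3.76, 3.77, 3.85, 3.86, 3.88, 3.90, 3.94, 3.96, 3.99, 4.01, 4.04, 4.05, 4.06, 4.09, 4.12, 4.13, 4.15, 4.19, 4.27, 4.30, 4.32, 4.38, 4.39, 4.45, 4.49, 4.52, 4.59, 4.64, 4.67, 4.70, 4.73, 4.81, 4.84, 4.85, 4.87, 4.94, 5.07, 5.08, 5.19, 5.27
α = 0.12; lower rank = 50 × 0.060 = 3; upper rank = 50 × 0.940 = 47.
The 3rd smallest replicate is 3.23; the 47th is 5.07.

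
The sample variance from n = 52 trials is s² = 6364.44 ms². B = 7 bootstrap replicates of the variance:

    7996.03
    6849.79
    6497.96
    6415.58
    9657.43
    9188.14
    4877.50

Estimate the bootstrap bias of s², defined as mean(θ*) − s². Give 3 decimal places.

mean(θ*) = (7996.03 + 6849.79 + 6497.96 + 6415.58 + 9657.43 + 9188.14 + 4877.50) / 7 = 7354.6329
bias = 7354.6329 − 6364.44

bias = +990.193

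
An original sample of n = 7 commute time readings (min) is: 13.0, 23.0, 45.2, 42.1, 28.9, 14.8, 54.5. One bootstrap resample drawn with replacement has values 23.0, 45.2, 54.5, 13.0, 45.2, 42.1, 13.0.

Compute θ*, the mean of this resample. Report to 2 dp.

Mean = (23.0 + 45.2 + 54.5 + 13.0 + 45.2 + 42.1 + 13.0) / 7 = 236.00 / 7 = 33.71

θ* = 33.71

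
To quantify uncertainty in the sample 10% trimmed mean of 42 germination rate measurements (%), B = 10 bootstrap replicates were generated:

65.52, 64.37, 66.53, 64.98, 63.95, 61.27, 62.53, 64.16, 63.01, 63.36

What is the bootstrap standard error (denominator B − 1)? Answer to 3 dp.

SE* = 1.521

Bootstrap SE is the standard deviation of the 10 replicate 10% trimmed means.
Mean of replicates: (65.52 + 64.37 + 66.53 + 64.98 + 63.95 + 61.27 + 62.53 + 64.16 + 63.01 + 63.36) / 10 = 639.6800 / 10 = 63.9680
Sum of squared deviations: (+1.5520)² + (+0.4020)² + (+2.5620)² + (+1.0120)² + (−0.0180)² + (−2.6980)² + (−1.4380)² + (+0.1920)² + (−0.9580)² + (−0.6080)² = 20.8300
Variance = 20.8300 / 9 = 2.3144
SE* = √2.3144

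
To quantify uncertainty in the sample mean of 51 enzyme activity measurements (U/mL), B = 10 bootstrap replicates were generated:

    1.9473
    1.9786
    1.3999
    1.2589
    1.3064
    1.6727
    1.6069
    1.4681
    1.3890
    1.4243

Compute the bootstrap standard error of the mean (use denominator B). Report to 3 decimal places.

SE* = 0.240

Bootstrap SE is the standard deviation of the 10 replicate means.
Mean of replicates: (1.9473 + 1.9786 + 1.3999 + 1.2589 + 1.3064 + 1.6727 + 1.6069 + 1.4681 + 1.3890 + 1.4243) / 10 = 15.45210 / 10 = 1.54521
Sum of squared deviations: (+0.40209)² + (+0.43339)² + (−0.14531)² + (−0.28631)² + (−0.23881)² + (+0.12749)² + (+0.06169)² + (−0.07711)² + (−0.15621)² + (−0.12091)² = 0.57465
Variance = 0.57465 / 10 = 0.05746
SE* = √0.05746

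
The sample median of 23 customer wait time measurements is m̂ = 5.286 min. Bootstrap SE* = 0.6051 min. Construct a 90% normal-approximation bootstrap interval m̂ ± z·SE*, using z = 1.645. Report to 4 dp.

Margin = 1.645 × 0.6051 = 0.99539
Interval: 5.286 ± 0.99539

(4.2906, 6.2814)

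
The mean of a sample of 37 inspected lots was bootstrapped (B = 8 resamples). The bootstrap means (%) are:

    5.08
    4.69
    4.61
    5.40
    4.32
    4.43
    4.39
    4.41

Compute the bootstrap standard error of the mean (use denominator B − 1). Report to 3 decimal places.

Bootstrap SE is the standard deviation of the 8 replicate means.
Mean of replicates: (5.08 + 4.69 + 4.61 + 5.40 + 4.32 + 4.43 + 4.39 + 4.41) / 8 = 37.3300 / 8 = 4.6662
Sum of squared deviations: (+0.4138)² + (+0.0238)² + (−0.0562)² + (+0.7338)² + (−0.3462)² + (−0.2363)² + (−0.2763)² + (−0.2562)² = 1.0310
Variance = 1.0310 / 7 = 0.1473
SE* = √0.1473

SE* = 0.384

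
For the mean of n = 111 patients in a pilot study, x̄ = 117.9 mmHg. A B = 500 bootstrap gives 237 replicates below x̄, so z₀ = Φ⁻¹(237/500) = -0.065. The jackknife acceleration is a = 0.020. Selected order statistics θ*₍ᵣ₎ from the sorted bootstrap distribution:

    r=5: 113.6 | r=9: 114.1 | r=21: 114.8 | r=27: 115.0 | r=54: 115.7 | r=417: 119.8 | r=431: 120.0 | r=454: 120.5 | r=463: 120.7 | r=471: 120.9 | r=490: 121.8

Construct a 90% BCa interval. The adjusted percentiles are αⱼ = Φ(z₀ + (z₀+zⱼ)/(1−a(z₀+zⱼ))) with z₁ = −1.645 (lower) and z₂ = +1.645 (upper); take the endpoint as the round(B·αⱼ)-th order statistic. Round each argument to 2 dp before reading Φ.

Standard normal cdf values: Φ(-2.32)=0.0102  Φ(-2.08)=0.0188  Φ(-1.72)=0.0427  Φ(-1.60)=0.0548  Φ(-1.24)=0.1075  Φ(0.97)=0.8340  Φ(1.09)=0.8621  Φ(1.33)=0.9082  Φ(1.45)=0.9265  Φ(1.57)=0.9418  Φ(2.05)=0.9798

(114.8, 120.9)

Lower: z₀ + z₁ = -0.065 + (-1.645) = -1.710; 1 − a(z₀+z₁) = 1 − (0.020)(-1.710) = 1.0342; argument = -0.065 + (-1.710)/1.0342 = -1.7185 → -1.72.
α₁ = Φ(-1.72) = 0.0427; rank = round(500 × 0.0427) = 21; θ*₍21₎ = 114.8.
Upper: z₀ + z₂ = 1.580; 1 − a(z₀+z₂) = 0.9684; argument = 1.5666 → 1.57; α₂ = 0.9418; rank = 471; θ*₍471₎ = 120.9.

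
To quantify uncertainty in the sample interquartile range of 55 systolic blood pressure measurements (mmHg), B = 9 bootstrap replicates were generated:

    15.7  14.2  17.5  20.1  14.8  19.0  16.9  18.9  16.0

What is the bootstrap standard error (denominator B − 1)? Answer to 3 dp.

Bootstrap SE is the standard deviation of the 9 replicate interquartile ranges.
Mean of replicates: (15.7 + 14.2 + 17.5 + 20.1 + 14.8 + 19.0 + 16.9 + 18.9 + 16.0) / 9 = 153.1000 / 9 = 17.0111
Sum of squared deviations: (−1.3111)² + (−2.8111)² + (+0.4889)² + (+3.0889)² + (−2.2111)² + (+1.9889)² + (−0.1111)² + (+1.8889)² + (−1.0111)² = 32.8489
Variance = 32.8489 / 8 = 4.1061
SE* = √4.1061

SE* = 2.026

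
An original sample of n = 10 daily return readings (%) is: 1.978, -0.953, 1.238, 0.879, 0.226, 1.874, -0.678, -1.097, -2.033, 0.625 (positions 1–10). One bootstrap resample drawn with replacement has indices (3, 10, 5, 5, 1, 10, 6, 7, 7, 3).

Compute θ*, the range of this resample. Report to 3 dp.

Resample values: 1.238, 0.625, 0.226, 0.226, 1.978, 0.625, 1.874, -0.678, -0.678, 1.238.
Range = 1.978 − -0.678 = 2.656

θ* = 2.656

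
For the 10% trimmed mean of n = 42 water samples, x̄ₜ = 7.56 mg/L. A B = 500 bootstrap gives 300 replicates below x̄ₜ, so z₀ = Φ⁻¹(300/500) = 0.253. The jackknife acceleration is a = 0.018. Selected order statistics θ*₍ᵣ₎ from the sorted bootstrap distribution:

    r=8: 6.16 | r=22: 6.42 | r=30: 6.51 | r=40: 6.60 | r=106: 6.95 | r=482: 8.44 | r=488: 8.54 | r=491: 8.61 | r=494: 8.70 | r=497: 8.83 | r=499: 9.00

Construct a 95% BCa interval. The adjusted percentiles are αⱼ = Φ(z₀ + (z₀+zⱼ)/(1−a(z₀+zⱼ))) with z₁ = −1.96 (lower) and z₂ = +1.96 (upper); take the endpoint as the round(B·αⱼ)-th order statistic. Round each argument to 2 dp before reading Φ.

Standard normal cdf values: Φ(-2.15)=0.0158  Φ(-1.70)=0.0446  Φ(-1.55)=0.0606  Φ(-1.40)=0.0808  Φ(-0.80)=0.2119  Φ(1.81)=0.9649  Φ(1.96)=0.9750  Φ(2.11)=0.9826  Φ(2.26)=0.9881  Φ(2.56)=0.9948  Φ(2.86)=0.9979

Lower: z₀ + z₁ = 0.253 + (-1.960) = -1.707; 1 − a(z₀+z₁) = 1 − (0.018)(-1.707) = 1.0307; argument = 0.253 + (-1.707)/1.0307 = -1.4031 → -1.40.
α₁ = Φ(-1.40) = 0.0808; rank = round(500 × 0.0808) = 40; θ*₍40₎ = 6.60.
Upper: z₀ + z₂ = 2.213; 1 − a(z₀+z₂) = 0.9602; argument = 2.5578 → 2.56; α₂ = 0.9948; rank = 497; θ*₍497₎ = 8.83.

(6.60, 8.83)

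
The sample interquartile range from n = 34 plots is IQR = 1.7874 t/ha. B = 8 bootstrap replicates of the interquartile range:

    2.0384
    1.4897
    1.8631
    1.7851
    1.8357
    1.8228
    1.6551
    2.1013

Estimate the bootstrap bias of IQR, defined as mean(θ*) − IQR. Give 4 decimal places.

mean(θ*) = (2.0384 + 1.4897 + 1.8631 + 1.7851 + 1.8357 + 1.8228 + 1.6551 + 2.1013) / 8 = 1.82390
bias = 1.82390 − 1.7874

bias = +0.0365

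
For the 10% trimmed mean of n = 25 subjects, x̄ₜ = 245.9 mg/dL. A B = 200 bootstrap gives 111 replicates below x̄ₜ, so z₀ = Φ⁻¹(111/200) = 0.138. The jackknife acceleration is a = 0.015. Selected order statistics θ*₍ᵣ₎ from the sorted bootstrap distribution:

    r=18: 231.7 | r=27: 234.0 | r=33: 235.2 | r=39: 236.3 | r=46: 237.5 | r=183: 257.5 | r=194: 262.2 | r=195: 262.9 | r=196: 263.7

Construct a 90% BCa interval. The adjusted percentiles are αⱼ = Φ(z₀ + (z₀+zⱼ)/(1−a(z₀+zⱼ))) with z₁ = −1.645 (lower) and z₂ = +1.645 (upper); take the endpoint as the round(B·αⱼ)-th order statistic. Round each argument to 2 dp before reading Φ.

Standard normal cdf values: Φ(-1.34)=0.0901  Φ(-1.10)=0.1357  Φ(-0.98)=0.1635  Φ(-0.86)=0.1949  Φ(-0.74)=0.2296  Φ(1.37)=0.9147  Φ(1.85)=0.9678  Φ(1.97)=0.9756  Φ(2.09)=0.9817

Lower: z₀ + z₁ = 0.138 + (-1.645) = -1.507; 1 − a(z₀+z₁) = 1 − (0.015)(-1.507) = 1.0226; argument = 0.138 + (-1.507)/1.0226 = -1.3357 → -1.34.
α₁ = Φ(-1.34) = 0.0901; rank = round(200 × 0.0901) = 18; θ*₍18₎ = 231.7.
Upper: z₀ + z₂ = 1.783; 1 − a(z₀+z₂) = 0.9733; argument = 1.9700 → 1.97; α₂ = 0.9756; rank = 195; θ*₍195₎ = 262.9.

(231.7, 262.9)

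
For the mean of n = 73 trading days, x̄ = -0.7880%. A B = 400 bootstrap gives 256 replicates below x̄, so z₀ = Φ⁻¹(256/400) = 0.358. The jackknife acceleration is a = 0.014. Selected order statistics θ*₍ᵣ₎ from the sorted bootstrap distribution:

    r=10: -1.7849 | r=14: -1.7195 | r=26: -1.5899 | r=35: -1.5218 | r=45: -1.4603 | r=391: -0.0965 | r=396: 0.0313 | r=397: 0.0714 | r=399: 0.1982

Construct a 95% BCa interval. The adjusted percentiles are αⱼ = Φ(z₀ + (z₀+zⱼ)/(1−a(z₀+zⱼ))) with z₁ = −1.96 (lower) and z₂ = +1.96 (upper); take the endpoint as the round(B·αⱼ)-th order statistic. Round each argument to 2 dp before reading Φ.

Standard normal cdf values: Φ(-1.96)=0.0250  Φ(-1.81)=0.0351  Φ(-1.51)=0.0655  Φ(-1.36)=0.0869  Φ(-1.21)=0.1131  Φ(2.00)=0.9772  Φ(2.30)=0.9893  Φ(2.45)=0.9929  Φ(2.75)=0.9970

(-1.4603, 0.1982)

Lower: z₀ + z₁ = 0.358 + (-1.960) = -1.602; 1 − a(z₀+z₁) = 1 − (0.014)(-1.602) = 1.0224; argument = 0.358 + (-1.602)/1.0224 = -1.2089 → -1.21.
α₁ = Φ(-1.21) = 0.1131; rank = round(400 × 0.1131) = 45; θ*₍45₎ = -1.4603.
Upper: z₀ + z₂ = 2.318; 1 − a(z₀+z₂) = 0.9675; argument = 2.7537 → 2.75; α₂ = 0.9970; rank = 399; θ*₍399₎ = 0.1982.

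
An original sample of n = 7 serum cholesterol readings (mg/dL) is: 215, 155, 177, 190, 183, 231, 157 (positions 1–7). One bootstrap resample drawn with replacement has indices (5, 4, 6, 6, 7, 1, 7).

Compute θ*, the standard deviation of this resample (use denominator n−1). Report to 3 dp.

Resample values: 183, 190, 231, 231, 157, 215, 157.
Mean = 194.8571; sum of squared deviations = 6048.8571
s² = 6048.8571 / 6 = 1008.1429
s = √1008.1429 = 31.751

θ* = 31.751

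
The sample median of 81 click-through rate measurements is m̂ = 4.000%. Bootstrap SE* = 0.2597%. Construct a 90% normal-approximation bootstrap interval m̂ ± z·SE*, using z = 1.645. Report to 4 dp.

Margin = 1.645 × 0.2597 = 0.42721
Interval: 4.000 ± 0.42721

(3.5728, 4.4272)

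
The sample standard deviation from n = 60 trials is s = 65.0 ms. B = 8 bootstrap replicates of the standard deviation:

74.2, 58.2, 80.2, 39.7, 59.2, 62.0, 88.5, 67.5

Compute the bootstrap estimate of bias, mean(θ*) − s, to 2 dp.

mean(θ*) = (74.2 + 58.2 + 80.2 + 39.7 + 59.2 + 62.0 + 88.5 + 67.5) / 8 = 66.188
bias = 66.188 − 65.0

bias = +1.19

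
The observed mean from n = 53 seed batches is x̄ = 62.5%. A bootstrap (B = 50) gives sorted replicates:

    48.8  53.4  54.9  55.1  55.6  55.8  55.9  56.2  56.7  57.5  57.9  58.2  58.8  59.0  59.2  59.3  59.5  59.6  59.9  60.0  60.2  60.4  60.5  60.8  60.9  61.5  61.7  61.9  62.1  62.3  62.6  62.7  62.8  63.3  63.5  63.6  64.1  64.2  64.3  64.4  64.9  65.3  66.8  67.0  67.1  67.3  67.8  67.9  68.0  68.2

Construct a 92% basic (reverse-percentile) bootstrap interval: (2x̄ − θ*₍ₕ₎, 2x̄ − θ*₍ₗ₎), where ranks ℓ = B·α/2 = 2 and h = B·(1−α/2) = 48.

Percentile endpoints at ranks 2 and 48: θ*₍2₎ = 53.4, θ*₍48₎ = 67.9.
Basic interval reflects these around x̄:
  lower = 2 × 62.5 − 67.9 = 57.1
  upper = 2 × 62.5 − 53.4 = 71.6

(57.1, 71.6)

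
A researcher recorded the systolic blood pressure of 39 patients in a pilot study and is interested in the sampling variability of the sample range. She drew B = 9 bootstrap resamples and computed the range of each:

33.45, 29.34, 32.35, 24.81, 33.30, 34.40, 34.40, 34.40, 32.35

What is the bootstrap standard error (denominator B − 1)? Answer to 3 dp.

Bootstrap SE is the standard deviation of the 9 replicate ranges.
Mean of replicates: (33.45 + 29.34 + 32.35 + 24.81 + 33.30 + 34.40 + 34.40 + 34.40 + 32.35) / 9 = 288.8000 / 9 = 32.0889
Sum of squared deviations: (+1.3611)² + (−2.7489)² + (+0.2611)² + (−7.2789)² + (+1.2111)² + (+2.3111)² + (+2.3111)² + (+2.3111)² + (+0.2611)² = 80.0181
Variance = 80.0181 / 8 = 10.0023
SE* = √10.0023

SE* = 3.163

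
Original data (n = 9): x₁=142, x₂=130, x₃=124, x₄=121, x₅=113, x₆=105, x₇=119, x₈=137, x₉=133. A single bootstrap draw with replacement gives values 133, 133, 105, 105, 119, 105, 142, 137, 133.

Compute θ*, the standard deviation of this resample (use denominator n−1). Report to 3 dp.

θ* = 15.175

Mean = 123.5556; sum of squared deviations = 1842.2222
s² = 1842.2222 / 8 = 230.2778
s = √230.2778 = 15.175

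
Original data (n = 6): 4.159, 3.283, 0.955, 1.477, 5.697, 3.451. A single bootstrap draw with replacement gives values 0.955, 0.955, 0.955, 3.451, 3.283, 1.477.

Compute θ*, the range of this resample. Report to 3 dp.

θ* = 2.496

Range = 3.451 − 0.955 = 2.496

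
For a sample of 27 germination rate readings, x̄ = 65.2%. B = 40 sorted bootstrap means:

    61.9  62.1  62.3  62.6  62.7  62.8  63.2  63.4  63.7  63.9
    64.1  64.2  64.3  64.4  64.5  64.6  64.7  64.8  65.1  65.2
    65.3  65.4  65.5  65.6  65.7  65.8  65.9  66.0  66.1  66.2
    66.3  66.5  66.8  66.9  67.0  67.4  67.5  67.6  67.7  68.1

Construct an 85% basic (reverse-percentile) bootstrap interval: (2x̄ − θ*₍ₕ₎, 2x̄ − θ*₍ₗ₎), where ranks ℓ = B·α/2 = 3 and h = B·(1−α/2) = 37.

Percentile endpoints at ranks 3 and 37: θ*₍3₎ = 62.3, θ*₍37₎ = 67.5.
Basic interval reflects these around x̄:
  lower = 2 × 65.2 − 67.5 = 62.9
  upper = 2 × 65.2 − 62.3 = 68.1

(62.9, 68.1)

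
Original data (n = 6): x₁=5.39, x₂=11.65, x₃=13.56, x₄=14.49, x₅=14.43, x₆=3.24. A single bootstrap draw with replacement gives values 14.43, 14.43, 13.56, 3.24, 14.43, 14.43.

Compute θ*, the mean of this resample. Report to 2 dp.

θ* = 12.42

Mean = (14.43 + 14.43 + 13.56 + 3.24 + 14.43 + 14.43) / 6 = 74.520 / 6 = 12.42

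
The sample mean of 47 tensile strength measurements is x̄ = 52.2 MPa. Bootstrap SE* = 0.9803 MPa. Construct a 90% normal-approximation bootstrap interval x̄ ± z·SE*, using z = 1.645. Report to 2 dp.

Margin = 1.645 × 0.9803 = 1.613
Interval: 52.2 ± 1.613

(50.59, 53.81)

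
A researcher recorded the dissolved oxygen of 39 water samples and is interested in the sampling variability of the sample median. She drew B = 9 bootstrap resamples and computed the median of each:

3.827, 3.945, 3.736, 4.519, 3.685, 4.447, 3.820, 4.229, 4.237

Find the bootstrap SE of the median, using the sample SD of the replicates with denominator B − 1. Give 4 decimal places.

Bootstrap SE is the standard deviation of the 9 replicate medians.
Mean of replicates: (3.827 + 3.945 + 3.736 + 4.519 + 3.685 + 4.447 + 3.820 + 4.229 + 4.237) / 9 = 36.44500 / 9 = 4.04944
Sum of squared deviations: (−0.22244)² + (−0.10444)² + (−0.31344)² + (+0.46956)² + (−0.36444)² + (+0.39756)² + (−0.22944)² + (+0.17956)² + (+0.18756)² = 0.79005
Variance = 0.79005 / 8 = 0.09876
SE* = √0.09876

SE* = 0.3143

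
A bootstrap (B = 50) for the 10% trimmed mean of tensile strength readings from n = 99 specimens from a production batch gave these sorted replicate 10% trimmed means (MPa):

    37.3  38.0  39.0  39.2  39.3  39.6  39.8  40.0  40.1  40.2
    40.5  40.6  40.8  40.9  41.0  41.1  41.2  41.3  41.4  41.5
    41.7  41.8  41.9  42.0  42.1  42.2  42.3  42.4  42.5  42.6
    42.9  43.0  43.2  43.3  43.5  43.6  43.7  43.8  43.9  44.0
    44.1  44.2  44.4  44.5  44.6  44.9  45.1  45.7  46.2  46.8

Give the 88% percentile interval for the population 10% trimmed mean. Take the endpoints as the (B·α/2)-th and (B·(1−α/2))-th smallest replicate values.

α = 0.12; lower rank = 50 × 0.060 = 3; upper rank = 50 × 0.940 = 47.
The 3rd smallest replicate is 39.0; the 47th is 45.1.

(39.0, 45.1)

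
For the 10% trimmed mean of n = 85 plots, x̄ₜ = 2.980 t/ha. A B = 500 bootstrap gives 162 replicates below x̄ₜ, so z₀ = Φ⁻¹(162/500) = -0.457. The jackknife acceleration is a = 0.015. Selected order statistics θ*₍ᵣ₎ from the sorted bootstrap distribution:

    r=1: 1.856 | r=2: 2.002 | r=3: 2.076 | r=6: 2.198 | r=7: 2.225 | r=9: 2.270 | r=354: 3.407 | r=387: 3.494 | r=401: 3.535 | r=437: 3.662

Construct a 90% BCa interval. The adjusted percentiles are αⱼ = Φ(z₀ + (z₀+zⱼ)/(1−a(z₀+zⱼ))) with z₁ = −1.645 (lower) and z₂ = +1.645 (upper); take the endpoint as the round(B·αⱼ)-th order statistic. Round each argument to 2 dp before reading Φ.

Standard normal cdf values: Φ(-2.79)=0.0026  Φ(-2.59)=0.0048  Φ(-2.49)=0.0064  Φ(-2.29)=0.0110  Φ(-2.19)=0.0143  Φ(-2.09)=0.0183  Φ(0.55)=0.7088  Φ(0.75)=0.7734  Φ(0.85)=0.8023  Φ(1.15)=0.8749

Lower: z₀ + z₁ = -0.457 + (-1.645) = -2.102; 1 − a(z₀+z₁) = 1 − (0.015)(-2.102) = 1.0315; argument = -0.457 + (-2.102)/1.0315 = -2.4947 → -2.49.
α₁ = Φ(-2.49) = 0.0064; rank = round(500 × 0.0064) = 3; θ*₍3₎ = 2.076.
Upper: z₀ + z₂ = 1.188; 1 − a(z₀+z₂) = 0.9822; argument = 0.7526 → 0.75; α₂ = 0.7734; rank = 387; θ*₍387₎ = 3.494.

(2.076, 3.494)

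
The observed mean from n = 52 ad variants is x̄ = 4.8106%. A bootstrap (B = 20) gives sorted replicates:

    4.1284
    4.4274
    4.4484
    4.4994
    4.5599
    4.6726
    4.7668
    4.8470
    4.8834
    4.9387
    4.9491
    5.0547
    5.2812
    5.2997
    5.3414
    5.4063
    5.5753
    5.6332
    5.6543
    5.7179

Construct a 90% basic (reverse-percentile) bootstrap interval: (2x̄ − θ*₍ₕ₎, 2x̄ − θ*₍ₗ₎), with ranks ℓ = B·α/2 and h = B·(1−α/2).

(3.9669, 5.4928)

Percentile endpoints at ranks 1 and 19: θ*₍1₎ = 4.1284, θ*₍19₎ = 5.6543.
Basic interval reflects these around x̄:
  lower = 2 × 4.8106 − 5.6543 = 3.9669
  upper = 2 × 4.8106 − 4.1284 = 5.4928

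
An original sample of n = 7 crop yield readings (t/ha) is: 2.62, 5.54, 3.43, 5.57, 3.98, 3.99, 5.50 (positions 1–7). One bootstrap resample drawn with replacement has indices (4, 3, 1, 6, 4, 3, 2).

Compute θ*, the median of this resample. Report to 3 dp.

θ* = 3.990

Resample values: 5.57, 3.43, 2.62, 3.99, 5.57, 3.43, 5.54.
Sorted: 2.62, 3.43, 3.43, 3.99, 5.54, 5.57, 5.57
Median = middle value = 3.990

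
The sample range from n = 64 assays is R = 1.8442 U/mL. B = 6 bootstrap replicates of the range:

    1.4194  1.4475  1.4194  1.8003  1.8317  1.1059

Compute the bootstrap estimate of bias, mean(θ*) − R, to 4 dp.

bias = −0.3402

mean(θ*) = (1.4194 + 1.4475 + 1.4194 + 1.8003 + 1.8317 + 1.1059) / 6 = 1.50403
bias = 1.50403 − 1.8442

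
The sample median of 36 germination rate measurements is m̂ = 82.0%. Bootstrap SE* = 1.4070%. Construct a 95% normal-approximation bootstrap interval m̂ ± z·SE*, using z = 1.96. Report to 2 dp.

(79.24, 84.76)

Margin = 1.96 × 1.4070 = 2.758
Interval: 82.0 ± 2.758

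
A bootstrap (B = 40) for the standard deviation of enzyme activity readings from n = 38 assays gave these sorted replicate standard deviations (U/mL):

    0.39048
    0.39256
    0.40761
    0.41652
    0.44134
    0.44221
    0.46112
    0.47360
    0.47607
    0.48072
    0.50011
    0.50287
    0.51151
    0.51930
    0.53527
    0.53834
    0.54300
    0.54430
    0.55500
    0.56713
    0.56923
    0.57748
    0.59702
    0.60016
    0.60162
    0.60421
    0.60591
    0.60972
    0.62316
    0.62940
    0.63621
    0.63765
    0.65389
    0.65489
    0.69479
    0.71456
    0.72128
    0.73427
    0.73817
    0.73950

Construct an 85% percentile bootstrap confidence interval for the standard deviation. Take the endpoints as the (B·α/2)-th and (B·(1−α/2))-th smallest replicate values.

α = 0.15; lower rank = 40 × 0.075 = 3; upper rank = 40 × 0.925 = 37.
The 3rd smallest replicate is 0.40761; the 37th is 0.72128.

(0.40761, 0.72128)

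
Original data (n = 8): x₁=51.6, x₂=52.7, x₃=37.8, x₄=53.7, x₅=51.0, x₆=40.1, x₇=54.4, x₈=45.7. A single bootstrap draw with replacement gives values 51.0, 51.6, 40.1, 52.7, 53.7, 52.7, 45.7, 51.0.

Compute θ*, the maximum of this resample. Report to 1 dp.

Maximum = 53.7

θ* = 53.7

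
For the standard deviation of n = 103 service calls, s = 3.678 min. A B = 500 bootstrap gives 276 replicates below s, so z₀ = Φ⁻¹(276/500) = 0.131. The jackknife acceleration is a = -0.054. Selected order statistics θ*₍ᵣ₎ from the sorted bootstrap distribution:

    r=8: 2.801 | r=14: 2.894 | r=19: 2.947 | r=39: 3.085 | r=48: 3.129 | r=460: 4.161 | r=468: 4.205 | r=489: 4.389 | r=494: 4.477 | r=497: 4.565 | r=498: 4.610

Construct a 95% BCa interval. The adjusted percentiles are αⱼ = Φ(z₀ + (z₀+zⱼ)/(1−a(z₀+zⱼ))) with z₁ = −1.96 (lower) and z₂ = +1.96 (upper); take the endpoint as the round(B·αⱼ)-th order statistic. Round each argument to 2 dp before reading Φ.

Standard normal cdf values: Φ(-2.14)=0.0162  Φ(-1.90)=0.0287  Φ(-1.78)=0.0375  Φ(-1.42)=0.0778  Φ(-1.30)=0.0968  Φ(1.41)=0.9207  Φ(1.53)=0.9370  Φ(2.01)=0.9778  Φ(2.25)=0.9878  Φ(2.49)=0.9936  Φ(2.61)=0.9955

(2.894, 4.389)

Lower: z₀ + z₁ = 0.131 + (-1.960) = -1.829; 1 − a(z₀+z₁) = 1 − (-0.054)(-1.829) = 0.9012; argument = 0.131 + (-1.829)/0.9012 = -1.8984 → -1.90.
α₁ = Φ(-1.90) = 0.0287; rank = round(500 × 0.0287) = 14; θ*₍14₎ = 2.894.
Upper: z₀ + z₂ = 2.091; 1 − a(z₀+z₂) = 1.1129; argument = 2.0099 → 2.01; α₂ = 0.9778; rank = 489; θ*₍489₎ = 4.389.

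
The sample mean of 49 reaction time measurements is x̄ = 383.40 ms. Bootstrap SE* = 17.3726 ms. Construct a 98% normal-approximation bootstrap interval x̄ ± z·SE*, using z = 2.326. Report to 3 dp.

Margin = 2.326 × 17.3726 = 40.4087
Interval: 383.40 ± 40.4087

(342.991, 423.809)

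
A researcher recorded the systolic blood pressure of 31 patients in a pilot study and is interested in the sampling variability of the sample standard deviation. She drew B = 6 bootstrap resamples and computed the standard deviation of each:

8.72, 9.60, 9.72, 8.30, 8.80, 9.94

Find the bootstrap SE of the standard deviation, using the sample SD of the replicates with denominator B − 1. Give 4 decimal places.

SE* = 0.6597

Bootstrap SE is the standard deviation of the 6 replicate standard deviations.
Mean of replicates: (8.72 + 9.60 + 9.72 + 8.30 + 8.80 + 9.94) / 6 = 55.08000 / 6 = 9.18000
Sum of squared deviations: (−0.46000)² + (+0.42000)² + (+0.54000)² + (−0.88000)² + (−0.38000)² + (+0.76000)² = 2.17600
Variance = 2.17600 / 5 = 0.43520
SE* = √0.43520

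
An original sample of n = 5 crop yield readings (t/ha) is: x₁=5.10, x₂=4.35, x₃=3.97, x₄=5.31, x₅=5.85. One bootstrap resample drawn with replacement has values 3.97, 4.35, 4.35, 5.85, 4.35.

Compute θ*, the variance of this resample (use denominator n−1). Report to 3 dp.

θ* = 0.536

Mean = 4.5740; sum of squared deviations = 2.1435
s² = 2.1435 / 4 = 0.5359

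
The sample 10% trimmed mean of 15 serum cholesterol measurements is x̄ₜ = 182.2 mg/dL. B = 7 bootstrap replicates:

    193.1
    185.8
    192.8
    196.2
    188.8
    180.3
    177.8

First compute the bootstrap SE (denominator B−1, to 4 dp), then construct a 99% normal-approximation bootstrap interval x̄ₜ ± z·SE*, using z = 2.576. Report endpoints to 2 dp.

(164.45, 199.95)

Mean of replicates = 187.8286; sum of squared deviations = 284.8943; SE* = √(284.8943/6) = 6.8907
Margin = 2.576 × 6.8907 = 17.750
Interval: 182.2 ± 17.750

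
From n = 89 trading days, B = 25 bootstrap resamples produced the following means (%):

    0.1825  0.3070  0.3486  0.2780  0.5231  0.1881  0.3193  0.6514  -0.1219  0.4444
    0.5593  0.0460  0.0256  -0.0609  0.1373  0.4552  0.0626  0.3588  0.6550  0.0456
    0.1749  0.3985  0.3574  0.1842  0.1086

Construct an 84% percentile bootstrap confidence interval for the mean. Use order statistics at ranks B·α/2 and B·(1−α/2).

(-0.0609, 0.5593)

Sorted replicates: -0.1219, -0.0609, 0.0256, 0.0456, 0.0460, 0.0626, 0.1086, 0.1373, 0.1749, 0.1825, 0.1842, 0.1881, 0.2780, 0.3070, 0.3193, 0.3486, 0.3574, 0.3588, 0.3985, 0.4444, 0.4552, 0.5231, 0.5593, 0.6514, 0.6550
α = 0.16; lower rank = 25 × 0.080 = 2; upper rank = 25 × 0.920 = 23.
The 2nd smallest replicate is -0.0609; the 23rd is 0.5593.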